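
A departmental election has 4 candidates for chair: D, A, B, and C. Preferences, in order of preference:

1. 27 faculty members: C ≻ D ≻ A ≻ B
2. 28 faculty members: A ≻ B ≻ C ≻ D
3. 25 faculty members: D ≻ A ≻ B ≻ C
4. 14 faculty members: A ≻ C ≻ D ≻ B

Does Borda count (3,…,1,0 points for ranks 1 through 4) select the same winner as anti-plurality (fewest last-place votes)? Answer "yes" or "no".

Borda — scores: D 143, A 203, B 81, C 137. Winner: A.
Anti-plurality — last-place votes: D 28, A 0, B 41, C 25. Winner: A.
The two methods agree.

yes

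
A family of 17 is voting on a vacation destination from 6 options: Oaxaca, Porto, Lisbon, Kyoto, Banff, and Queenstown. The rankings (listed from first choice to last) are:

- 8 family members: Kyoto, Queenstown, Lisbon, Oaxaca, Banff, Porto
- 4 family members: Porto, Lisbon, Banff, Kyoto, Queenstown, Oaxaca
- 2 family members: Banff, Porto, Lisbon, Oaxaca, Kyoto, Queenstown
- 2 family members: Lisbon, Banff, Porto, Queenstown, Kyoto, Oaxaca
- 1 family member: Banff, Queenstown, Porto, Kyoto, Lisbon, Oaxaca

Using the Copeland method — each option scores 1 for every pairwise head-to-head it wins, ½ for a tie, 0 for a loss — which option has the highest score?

Banff

Oaxaca: loses to Porto, Lisbon, Kyoto, Banff, and Queenstown → score 0.
Porto: beats Oaxaca and Kyoto; loses to Lisbon, Banff, and Queenstown → score 2.
Lisbon: beats Oaxaca, Porto, and Banff; loses to Kyoto and Queenstown → score 3.
Kyoto: beats Oaxaca, Lisbon, and Queenstown; loses to Porto and Banff → score 3.
Banff: beats Oaxaca, Porto, Kyoto, and Queenstown; loses to Lisbon → score 4.
Queenstown: beats Oaxaca, Porto, and Lisbon; loses to Kyoto and Banff → score 3.
Banff has the best pairwise record.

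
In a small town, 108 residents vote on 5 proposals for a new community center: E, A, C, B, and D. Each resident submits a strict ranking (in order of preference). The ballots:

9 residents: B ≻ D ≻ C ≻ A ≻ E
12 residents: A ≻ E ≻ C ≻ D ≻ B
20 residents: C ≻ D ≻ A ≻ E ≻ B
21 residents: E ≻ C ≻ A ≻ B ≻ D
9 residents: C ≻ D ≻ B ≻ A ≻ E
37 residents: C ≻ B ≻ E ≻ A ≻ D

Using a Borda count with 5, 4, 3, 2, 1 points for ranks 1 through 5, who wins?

E: 9·1 + 12·4 + 20·2 + 21·5 + 9·1 + 37·3 = 322
A: 9·2 + 12·5 + 20·3 + 21·3 + 9·2 + 37·2 = 293
C: 9·3 + 12·3 + 20·5 + 21·4 + 9·5 + 37·5 = 477
B: 9·5 + 12·1 + 20·1 + 21·2 + 9·3 + 37·4 = 294
D: 9·4 + 12·2 + 20·4 + 21·1 + 9·4 + 37·1 = 234
C has the highest Borda score (477).

C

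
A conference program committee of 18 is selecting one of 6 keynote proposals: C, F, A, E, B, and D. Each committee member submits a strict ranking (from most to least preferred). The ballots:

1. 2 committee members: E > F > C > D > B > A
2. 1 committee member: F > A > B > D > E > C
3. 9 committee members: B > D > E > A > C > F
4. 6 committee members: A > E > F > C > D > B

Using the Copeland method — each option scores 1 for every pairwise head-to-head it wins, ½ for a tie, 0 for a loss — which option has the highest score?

C: ties F; loses to A, E, B, and D → score 0.5.
F: ties C, B, and D; loses to A and E → score 1.5.
A: beats C and F; loses to E, B, and D → score 2.
E: beats C, F, and A; loses to B and D → score 3.
B: beats C, A, E, and D; ties F → score 4.5.
D: beats C, A, and E; ties F; loses to B → score 3.5.
B has the best pairwise record.

B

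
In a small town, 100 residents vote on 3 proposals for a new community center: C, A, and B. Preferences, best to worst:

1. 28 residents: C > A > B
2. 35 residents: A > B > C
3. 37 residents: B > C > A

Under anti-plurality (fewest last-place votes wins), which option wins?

Last-place votes: C 35, A 37, B 28.
B is ranked last by the fewest voters, so B wins.

B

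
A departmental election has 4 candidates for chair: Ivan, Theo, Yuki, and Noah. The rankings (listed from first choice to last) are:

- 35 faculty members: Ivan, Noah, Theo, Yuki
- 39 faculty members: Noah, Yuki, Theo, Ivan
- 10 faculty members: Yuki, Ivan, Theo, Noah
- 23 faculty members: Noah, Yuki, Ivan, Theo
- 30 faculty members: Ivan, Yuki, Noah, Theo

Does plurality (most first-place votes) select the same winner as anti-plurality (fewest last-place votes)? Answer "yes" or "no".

Plurality — first-place votes: Ivan 65, Theo 0, Yuki 10, Noah 62. Winner: Ivan.
Anti-plurality — last-place votes: Ivan 39, Theo 53, Yuki 35, Noah 10. Winner: Noah.
The two methods disagree.

no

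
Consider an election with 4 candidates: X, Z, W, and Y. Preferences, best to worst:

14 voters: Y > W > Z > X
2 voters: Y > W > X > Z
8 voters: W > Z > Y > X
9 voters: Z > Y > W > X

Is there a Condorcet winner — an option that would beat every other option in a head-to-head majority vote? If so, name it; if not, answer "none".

none

Checking pairwise contests:
Z beats X 31–2.
W beats Z 24–9.
Y beats W 25–8.
Z beats Y 17–16.
Every option loses at least one head-to-head, so there is no Condorcet winner.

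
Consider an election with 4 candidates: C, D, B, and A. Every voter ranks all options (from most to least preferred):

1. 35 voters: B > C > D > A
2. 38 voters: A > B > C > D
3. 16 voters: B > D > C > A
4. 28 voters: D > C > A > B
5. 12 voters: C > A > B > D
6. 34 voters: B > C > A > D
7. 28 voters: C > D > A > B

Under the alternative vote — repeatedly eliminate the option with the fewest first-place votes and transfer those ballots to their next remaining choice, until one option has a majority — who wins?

B

Round 1: C 40, D 28, B 85, A 38. Eliminate D.
Round 2: C 68, B 85, A 38. Eliminate A.
Round 3: C 68, B 123. B has a majority.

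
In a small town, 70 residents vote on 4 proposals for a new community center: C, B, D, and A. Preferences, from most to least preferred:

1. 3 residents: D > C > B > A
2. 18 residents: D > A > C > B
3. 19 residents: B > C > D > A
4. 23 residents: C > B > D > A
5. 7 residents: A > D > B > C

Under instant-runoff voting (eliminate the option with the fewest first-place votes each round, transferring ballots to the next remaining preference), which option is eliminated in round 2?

Round 1: C 23, B 19, D 21, A 7. Eliminate A.
Round 2: C 23, B 19, D 28. Eliminate B.

B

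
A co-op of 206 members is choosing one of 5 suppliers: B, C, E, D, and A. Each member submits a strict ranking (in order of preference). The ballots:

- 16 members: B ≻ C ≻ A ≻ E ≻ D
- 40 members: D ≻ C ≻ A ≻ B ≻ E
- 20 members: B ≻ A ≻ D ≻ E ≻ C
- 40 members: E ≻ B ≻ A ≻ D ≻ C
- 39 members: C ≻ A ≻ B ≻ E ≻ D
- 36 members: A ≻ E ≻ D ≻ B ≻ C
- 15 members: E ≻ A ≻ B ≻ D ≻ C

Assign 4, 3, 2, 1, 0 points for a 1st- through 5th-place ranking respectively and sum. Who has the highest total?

A

B: 16·4 + 40·1 + 20·4 + 40·3 + 39·2 + 36·1 + 15·2 = 448
C: 16·3 + 40·3 + 20·0 + 40·0 + 39·4 + 36·0 + 15·0 = 324
E: 16·1 + 40·0 + 20·1 + 40·4 + 39·1 + 36·3 + 15·4 = 403
D: 16·0 + 40·4 + 20·2 + 40·1 + 39·0 + 36·2 + 15·1 = 327
A: 16·2 + 40·2 + 20·3 + 40·2 + 39·3 + 36·4 + 15·3 = 558
A has the highest Borda score (558).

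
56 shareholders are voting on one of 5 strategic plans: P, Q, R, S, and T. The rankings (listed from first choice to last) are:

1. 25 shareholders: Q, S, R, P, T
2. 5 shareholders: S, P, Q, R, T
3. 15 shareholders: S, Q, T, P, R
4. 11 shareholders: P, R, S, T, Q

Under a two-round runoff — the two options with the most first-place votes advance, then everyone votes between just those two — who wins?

Round 1 first-place votes: P 11, Q 25, R 0, S 20, T 0.
Q and S advance.
Runoff: Q is preferred to S by 25 voters; S by 31.
S wins the runoff.

S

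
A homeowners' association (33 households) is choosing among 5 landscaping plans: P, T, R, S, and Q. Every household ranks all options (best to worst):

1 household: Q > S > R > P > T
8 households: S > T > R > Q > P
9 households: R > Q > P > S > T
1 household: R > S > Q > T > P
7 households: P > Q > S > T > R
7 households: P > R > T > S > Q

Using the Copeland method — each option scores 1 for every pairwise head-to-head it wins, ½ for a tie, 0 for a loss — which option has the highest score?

P: beats T and S; loses to R and Q → score 2.
T: loses to P, R, S, and Q → score 0.
R: beats P, T, S, and Q → score 4.
S: beats T; loses to P, R, and Q → score 1.
Q: beats P, T, and S; loses to R → score 3.
R has the best pairwise record.

R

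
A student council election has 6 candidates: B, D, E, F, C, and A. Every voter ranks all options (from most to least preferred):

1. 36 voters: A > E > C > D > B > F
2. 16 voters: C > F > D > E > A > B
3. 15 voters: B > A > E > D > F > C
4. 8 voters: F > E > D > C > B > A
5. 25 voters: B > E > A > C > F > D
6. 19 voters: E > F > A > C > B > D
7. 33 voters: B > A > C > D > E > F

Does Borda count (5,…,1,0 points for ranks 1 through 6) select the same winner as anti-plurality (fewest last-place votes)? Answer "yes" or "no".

Borda — scores: B 428, D 240, E 481, F 220, C 391, A 520. Winner: A.
Anti-plurality — last-place votes: B 16, D 44, E 0, F 69, C 15, A 8. Winner: E.
The two methods disagree.

no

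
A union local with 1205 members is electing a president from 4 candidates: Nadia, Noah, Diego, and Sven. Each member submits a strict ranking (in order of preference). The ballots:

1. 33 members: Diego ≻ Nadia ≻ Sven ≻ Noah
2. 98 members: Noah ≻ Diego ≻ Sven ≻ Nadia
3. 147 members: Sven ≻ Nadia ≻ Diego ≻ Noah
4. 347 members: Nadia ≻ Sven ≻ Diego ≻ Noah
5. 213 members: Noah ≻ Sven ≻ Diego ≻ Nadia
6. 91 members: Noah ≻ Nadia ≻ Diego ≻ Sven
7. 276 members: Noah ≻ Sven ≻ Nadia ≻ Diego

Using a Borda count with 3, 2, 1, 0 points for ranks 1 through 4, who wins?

Sven

Nadia: 33·2 + 98·0 + 147·2 + 347·3 + 213·0 + 91·2 + 276·1 = 1859
Noah: 33·0 + 98·3 + 147·0 + 347·0 + 213·3 + 91·3 + 276·3 = 2034
Diego: 33·3 + 98·2 + 147·1 + 347·1 + 213·1 + 91·1 + 276·0 = 1093
Sven: 33·1 + 98·1 + 147·3 + 347·2 + 213·2 + 91·0 + 276·2 = 2244
Sven has the highest Borda score (2244).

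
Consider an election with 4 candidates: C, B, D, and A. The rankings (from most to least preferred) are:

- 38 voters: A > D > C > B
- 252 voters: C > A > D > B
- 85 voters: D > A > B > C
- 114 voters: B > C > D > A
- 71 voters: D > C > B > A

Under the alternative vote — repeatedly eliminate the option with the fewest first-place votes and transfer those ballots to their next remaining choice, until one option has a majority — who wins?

C

Round 1: C 252, B 114, D 156, A 38. Eliminate A.
Round 2: C 252, B 114, D 194. Eliminate B.
Round 3: C 366, D 194. C has a majority.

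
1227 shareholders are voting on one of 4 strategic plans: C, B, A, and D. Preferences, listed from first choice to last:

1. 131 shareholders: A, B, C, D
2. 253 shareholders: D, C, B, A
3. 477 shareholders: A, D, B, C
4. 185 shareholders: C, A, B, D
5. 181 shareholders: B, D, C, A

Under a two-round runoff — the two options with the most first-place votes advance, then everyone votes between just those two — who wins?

Round 1 first-place votes: C 185, B 181, A 608, D 253.
A and D advance.
Runoff: A is preferred to D by 793 voters; D by 434.
A wins the runoff.

A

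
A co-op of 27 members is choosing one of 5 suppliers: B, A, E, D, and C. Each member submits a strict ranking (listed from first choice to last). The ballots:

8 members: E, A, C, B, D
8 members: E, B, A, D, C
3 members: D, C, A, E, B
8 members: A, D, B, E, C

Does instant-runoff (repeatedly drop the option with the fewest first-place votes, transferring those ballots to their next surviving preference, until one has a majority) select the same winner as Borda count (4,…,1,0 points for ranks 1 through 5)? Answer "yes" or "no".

no

Instant-runoff — R1 B 0, A 8, E 16, D 3, C 0 (E winner). Winner: E.
Borda — scores: B 48, A 78, E 75, D 44, C 25. Winner: A.
The two methods disagree.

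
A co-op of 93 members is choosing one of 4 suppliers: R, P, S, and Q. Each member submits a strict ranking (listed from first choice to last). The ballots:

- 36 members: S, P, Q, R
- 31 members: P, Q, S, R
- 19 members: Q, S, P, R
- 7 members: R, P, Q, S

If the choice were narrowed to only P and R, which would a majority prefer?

Voters preferring P to R: 86; preferring R to P: 7.
P wins the head-to-head.

P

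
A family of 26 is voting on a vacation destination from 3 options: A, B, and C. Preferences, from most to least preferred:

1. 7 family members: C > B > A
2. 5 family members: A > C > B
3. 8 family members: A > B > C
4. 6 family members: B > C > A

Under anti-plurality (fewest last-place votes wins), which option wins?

B

Last-place votes: A 13, B 5, C 8.
B is ranked last by the fewest voters, so B wins.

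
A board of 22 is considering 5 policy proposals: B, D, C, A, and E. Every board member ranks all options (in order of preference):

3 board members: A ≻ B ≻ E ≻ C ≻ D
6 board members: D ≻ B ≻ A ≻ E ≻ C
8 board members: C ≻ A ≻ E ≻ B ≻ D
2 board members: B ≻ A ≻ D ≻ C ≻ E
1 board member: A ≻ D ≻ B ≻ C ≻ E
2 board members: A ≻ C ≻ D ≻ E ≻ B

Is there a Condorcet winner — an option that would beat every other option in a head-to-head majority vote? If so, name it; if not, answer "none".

A

A vs B: 14–8 for A.
A vs D: 16–6 for A.
A vs C: 14–8 for A.
A vs E: 22–0 for A.
A beats every other option head-to-head.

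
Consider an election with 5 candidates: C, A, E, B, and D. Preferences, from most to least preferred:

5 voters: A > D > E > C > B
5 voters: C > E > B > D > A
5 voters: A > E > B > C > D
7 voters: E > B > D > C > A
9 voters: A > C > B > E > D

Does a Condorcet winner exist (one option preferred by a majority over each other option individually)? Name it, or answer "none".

A vs C: 19–12 for A.
A vs E: 19–12 for A.
A vs B: 19–12 for A.
A vs D: 19–12 for A.
A beats every other option head-to-head.

A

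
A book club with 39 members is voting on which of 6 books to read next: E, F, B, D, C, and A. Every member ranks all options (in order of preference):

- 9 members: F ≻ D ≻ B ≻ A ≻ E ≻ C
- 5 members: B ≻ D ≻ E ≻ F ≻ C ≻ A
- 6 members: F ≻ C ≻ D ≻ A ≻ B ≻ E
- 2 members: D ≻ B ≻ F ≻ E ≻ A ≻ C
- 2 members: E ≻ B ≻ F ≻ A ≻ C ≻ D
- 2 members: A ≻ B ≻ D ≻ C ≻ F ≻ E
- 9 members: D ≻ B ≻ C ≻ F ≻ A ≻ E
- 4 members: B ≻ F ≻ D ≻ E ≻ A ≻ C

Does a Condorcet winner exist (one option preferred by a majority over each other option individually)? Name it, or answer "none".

none

Checking pairwise contests:
F beats E 32–7.
B beats F 24–15.
D beats B 26–13.
F beats D 21–18.
E beats C 22–17.
F beats A 37–2.
Every option loses at least one head-to-head, so there is no Condorcet winner.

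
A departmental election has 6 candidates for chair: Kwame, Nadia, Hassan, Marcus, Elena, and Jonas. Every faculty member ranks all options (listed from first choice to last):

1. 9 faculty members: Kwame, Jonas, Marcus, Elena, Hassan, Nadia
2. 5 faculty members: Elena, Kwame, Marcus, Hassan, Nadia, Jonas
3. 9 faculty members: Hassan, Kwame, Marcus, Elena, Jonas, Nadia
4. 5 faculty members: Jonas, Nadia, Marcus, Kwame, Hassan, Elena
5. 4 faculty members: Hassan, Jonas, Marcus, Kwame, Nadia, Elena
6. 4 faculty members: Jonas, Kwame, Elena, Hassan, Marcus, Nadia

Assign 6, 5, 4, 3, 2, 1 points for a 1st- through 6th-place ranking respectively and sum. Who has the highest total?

Kwame

Kwame: 9·6 + 5·5 + 9·5 + 5·3 + 4·3 + 4·5 = 171
Nadia: 9·1 + 5·2 + 9·1 + 5·5 + 4·2 + 4·1 = 65
Hassan: 9·2 + 5·3 + 9·6 + 5·2 + 4·6 + 4·3 = 133
Marcus: 9·4 + 5·4 + 9·4 + 5·4 + 4·4 + 4·2 = 136
Elena: 9·3 + 5·6 + 9·3 + 5·1 + 4·1 + 4·4 = 109
Jonas: 9·5 + 5·1 + 9·2 + 5·6 + 4·5 + 4·6 = 142
Kwame has the highest Borda score (171).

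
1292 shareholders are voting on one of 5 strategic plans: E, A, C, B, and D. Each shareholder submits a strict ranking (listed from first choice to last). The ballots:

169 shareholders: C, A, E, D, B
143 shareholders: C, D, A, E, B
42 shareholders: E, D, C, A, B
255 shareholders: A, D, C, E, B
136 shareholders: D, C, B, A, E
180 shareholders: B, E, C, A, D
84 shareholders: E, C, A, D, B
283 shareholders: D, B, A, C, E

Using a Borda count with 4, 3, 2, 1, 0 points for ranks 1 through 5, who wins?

E: 169·2 + 143·1 + 42·4 + 255·1 + 136·0 + 180·3 + 84·4 + 283·0 = 1780
A: 169·3 + 143·2 + 42·1 + 255·4 + 136·1 + 180·1 + 84·2 + 283·2 = 2905
C: 169·4 + 143·4 + 42·2 + 255·2 + 136·3 + 180·2 + 84·3 + 283·1 = 3145
B: 169·0 + 143·0 + 42·0 + 255·0 + 136·2 + 180·4 + 84·0 + 283·3 = 1841
D: 169·1 + 143·3 + 42·3 + 255·3 + 136·4 + 180·0 + 84·1 + 283·4 = 3249
D has the highest Borda score (3249).

D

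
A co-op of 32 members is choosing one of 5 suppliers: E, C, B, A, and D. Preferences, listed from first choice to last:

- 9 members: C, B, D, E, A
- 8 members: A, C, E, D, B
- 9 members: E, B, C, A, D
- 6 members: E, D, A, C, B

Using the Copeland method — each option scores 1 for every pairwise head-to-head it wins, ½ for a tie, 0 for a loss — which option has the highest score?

C

E: beats B, A, and D; loses to C → score 3.
C: beats E, B, A, and D → score 4.
B: beats A and D; loses to E and C → score 2.
A: beats D; loses to E, C, and B → score 1.
D: loses to E, C, B, and A → score 0.
C has the best pairwise record.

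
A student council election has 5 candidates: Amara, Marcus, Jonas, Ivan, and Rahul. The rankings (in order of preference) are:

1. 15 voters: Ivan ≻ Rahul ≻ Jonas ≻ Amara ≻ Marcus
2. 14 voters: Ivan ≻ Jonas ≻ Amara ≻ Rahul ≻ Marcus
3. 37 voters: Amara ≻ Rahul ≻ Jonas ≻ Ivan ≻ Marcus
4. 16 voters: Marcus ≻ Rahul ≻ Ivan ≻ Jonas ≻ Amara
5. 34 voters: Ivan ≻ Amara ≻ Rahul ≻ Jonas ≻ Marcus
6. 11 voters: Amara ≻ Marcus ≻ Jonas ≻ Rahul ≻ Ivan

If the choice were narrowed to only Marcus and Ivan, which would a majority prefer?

Voters preferring Marcus to Ivan: 27; preferring Ivan to Marcus: 100.
Ivan wins the head-to-head.

Ivan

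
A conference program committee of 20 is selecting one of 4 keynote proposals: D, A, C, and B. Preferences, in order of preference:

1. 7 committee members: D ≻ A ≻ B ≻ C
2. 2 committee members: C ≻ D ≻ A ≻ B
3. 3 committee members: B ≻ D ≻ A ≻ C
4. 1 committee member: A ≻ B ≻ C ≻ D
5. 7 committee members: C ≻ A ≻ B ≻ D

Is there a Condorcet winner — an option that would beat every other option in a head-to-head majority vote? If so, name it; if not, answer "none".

Checking pairwise contests:
B beats D 11–9.
D beats A 12–8.
A beats C 11–9.
A beats B 17–3.
Every option loses at least one head-to-head, so there is no Condorcet winner.

none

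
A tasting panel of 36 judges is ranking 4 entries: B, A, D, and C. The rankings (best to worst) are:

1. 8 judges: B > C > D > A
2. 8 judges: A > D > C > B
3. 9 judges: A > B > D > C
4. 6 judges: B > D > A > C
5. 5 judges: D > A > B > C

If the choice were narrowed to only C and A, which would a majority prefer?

Voters preferring C to A: 8; preferring A to C: 28.
A wins the head-to-head.

A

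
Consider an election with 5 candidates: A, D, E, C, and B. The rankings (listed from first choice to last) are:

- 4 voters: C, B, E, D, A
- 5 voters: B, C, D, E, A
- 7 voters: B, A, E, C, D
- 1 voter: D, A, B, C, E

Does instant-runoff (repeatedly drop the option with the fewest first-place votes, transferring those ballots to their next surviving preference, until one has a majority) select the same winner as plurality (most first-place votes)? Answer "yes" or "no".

yes

Instant-runoff — R1 A 0, D 1, E 0, C 4, B 12 (B winner). Winner: B.
Plurality — first-place votes: A 0, D 1, E 0, C 4, B 12. Winner: B.
The two methods agree.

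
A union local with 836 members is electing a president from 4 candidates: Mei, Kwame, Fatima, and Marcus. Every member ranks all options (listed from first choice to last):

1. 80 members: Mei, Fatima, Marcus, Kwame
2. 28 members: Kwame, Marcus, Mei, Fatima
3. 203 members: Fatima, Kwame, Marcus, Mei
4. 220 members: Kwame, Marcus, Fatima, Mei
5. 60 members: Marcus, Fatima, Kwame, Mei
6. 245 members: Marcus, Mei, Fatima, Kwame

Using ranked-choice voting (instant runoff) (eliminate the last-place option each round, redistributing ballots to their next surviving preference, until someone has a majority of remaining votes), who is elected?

Marcus

Round 1: Mei 80, Kwame 248, Fatima 203, Marcus 305. Eliminate Mei.
Round 2: Kwame 248, Fatima 283, Marcus 305. Eliminate Kwame.
Round 3: Fatima 283, Marcus 553. Marcus has a majority.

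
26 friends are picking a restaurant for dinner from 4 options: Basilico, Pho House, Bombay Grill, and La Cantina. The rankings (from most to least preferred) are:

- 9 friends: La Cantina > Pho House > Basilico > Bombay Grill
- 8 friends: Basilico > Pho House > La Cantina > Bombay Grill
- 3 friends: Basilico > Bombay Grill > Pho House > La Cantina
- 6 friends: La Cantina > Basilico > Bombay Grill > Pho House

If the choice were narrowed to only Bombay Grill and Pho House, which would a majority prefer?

Pho House

Voters preferring Bombay Grill to Pho House: 9; preferring Pho House to Bombay Grill: 17.
Pho House wins the head-to-head.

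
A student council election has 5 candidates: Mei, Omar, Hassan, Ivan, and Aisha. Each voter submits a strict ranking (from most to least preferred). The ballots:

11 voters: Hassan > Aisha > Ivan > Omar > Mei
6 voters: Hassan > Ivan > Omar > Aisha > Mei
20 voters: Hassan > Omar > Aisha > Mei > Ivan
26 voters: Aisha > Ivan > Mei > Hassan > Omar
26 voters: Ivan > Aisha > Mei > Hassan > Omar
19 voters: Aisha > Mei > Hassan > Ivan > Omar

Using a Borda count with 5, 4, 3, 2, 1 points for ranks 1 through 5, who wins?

Mei: 11·1 + 6·1 + 20·2 + 26·3 + 26·3 + 19·4 = 289
Omar: 11·2 + 6·3 + 20·4 + 26·1 + 26·1 + 19·1 = 191
Hassan: 11·5 + 6·5 + 20·5 + 26·2 + 26·2 + 19·3 = 346
Ivan: 11·3 + 6·4 + 20·1 + 26·4 + 26·5 + 19·2 = 349
Aisha: 11·4 + 6·2 + 20·3 + 26·5 + 26·4 + 19·5 = 445
Aisha has the highest Borda score (445).

Aisha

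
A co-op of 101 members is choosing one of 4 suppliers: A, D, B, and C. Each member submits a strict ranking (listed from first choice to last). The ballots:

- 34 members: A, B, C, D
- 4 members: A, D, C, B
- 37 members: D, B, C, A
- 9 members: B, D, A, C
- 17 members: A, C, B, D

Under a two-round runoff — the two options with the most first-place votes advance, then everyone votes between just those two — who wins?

Round 1 first-place votes: A 55, D 37, B 9, C 0.
A and D advance.
Runoff: A is preferred to D by 55 voters; D by 46.
A wins the runoff.

A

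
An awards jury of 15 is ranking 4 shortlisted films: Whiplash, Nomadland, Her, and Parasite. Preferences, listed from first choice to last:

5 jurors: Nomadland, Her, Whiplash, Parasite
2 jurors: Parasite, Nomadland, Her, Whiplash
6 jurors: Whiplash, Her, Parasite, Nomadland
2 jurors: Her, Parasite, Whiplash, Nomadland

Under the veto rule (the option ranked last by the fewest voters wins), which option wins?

Last-place votes: Whiplash 2, Nomadland 8, Her 0, Parasite 5.
Her is ranked last by the fewest voters, so Her wins.

Her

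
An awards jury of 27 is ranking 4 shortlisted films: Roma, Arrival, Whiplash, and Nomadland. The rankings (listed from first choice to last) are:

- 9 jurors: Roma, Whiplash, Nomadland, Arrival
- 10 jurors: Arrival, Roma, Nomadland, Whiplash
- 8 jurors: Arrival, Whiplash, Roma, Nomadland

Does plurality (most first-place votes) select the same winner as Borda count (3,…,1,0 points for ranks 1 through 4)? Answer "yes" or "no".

no

Plurality — first-place votes: Roma 9, Arrival 18, Whiplash 0, Nomadland 0. Winner: Arrival.
Borda — scores: Roma 55, Arrival 54, Whiplash 34, Nomadland 19. Winner: Roma.
The two methods disagree.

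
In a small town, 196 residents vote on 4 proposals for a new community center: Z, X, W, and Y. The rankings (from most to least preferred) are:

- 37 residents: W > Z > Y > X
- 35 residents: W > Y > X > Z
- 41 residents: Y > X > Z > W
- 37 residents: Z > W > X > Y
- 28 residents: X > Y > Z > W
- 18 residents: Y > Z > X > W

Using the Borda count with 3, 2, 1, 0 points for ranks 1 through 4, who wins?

Y

Z: 37·2 + 35·0 + 41·1 + 37·3 + 28·1 + 18·2 = 290
X: 37·0 + 35·1 + 41·2 + 37·1 + 28·3 + 18·1 = 256
W: 37·3 + 35·3 + 41·0 + 37·2 + 28·0 + 18·0 = 290
Y: 37·1 + 35·2 + 41·3 + 37·0 + 28·2 + 18·3 = 340
Y has the highest Borda score (340).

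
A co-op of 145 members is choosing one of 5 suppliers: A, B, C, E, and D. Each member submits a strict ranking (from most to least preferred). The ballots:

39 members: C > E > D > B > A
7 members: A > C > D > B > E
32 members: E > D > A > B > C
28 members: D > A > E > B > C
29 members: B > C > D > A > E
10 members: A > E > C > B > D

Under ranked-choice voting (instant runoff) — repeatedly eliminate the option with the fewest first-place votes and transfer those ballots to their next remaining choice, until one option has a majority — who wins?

C

Round 1: A 17, B 29, C 39, E 32, D 28. Eliminate A.
Round 2: B 29, C 46, E 42, D 28. Eliminate D.
Round 3: B 29, C 46, E 70. Eliminate B.
Round 4: C 75, E 70. C has a majority.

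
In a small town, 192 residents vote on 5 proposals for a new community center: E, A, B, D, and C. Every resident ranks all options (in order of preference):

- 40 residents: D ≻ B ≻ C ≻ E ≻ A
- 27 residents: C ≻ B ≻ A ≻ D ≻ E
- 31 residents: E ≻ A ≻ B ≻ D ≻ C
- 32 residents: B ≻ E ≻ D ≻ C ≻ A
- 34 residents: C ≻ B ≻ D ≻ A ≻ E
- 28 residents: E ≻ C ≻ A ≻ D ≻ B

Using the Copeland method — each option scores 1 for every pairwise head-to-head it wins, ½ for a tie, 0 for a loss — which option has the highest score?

B

E: beats A; loses to B, D, and C → score 1.
A: loses to E, B, D, and C → score 0.
B: beats E, A, D, and C → score 4.
D: beats E, A, and C; loses to B → score 3.
C: beats E and A; loses to B and D → score 2.
B has the best pairwise record.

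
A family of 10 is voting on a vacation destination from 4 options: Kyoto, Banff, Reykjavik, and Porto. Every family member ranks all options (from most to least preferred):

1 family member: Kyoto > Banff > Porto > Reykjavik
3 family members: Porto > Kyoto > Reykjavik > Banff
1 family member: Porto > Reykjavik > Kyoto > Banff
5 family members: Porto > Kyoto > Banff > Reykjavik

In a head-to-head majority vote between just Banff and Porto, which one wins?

Voters preferring Banff to Porto: 1; preferring Porto to Banff: 9.
Porto wins the head-to-head.

Porto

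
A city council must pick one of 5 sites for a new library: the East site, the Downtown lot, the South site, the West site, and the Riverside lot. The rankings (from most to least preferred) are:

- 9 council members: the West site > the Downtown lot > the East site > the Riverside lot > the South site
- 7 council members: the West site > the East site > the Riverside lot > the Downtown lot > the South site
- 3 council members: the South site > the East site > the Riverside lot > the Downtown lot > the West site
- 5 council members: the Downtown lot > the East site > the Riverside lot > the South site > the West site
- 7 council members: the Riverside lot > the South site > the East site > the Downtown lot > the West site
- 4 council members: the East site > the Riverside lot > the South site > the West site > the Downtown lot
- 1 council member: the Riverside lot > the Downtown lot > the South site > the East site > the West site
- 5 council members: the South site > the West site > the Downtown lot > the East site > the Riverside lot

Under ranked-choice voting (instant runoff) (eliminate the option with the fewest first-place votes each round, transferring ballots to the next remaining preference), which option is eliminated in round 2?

Round 1: the East site 4, the Downtown lot 5, the South site 8, the West site 16, the Riverside lot 8. Eliminate the East site.
Round 2: the Downtown lot 5, the South site 8, the West site 16, the Riverside lot 12. Eliminate the Downtown lot.

the Downtown lot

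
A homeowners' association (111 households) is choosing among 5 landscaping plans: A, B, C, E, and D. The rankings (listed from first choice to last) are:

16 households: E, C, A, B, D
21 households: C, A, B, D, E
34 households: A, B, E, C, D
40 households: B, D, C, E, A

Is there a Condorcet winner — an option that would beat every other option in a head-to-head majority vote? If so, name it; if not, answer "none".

Checking pairwise contests:
C beats A 77–34.
A beats B 71–40.
B beats C 74–37.
B beats E 95–16.
A beats D 71–40.
Every option loses at least one head-to-head, so there is no Condorcet winner.

none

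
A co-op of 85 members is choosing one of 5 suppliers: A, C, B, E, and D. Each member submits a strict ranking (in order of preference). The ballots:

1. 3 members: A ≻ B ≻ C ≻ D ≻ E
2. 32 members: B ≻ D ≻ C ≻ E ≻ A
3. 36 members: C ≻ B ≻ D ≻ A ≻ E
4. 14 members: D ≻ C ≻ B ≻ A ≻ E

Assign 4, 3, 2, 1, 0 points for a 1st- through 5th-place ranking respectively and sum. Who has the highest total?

A: 3·4 + 32·0 + 36·1 + 14·1 = 62
C: 3·2 + 32·2 + 36·4 + 14·3 = 256
B: 3·3 + 32·4 + 36·3 + 14·2 = 273
E: 3·0 + 32·1 + 36·0 + 14·0 = 32
D: 3·1 + 32·3 + 36·2 + 14·4 = 227
B has the highest Borda score (273).

B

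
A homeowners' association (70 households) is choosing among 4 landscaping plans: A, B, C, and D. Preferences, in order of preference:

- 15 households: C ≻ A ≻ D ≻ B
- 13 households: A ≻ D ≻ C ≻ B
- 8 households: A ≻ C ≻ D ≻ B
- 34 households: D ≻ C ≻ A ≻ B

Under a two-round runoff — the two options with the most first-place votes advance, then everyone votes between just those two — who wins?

A

Round 1 first-place votes: A 21, B 0, C 15, D 34.
D and A advance.
Runoff: D is preferred to A by 34 voters; A by 36.
A wins the runoff.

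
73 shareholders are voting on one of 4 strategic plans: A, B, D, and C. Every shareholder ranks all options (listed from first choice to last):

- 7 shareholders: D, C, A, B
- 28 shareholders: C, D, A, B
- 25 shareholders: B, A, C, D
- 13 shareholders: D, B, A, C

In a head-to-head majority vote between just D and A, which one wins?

D

Voters preferring D to A: 48; preferring A to D: 25.
D wins the head-to-head.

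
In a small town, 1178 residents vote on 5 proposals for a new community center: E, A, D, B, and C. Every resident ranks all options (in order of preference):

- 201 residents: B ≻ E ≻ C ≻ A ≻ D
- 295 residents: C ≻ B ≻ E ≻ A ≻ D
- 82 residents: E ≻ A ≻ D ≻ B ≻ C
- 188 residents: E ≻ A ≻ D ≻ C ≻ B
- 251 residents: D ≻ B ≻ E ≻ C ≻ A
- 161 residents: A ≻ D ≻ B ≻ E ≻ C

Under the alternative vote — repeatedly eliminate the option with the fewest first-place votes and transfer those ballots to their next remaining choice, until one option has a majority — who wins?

Round 1: E 270, A 161, D 251, B 201, C 295. Eliminate A.
Round 2: E 270, D 412, B 201, C 295. Eliminate B.
Round 3: E 471, D 412, C 295. Eliminate C.
Round 4: E 766, D 412. E has a majority.

E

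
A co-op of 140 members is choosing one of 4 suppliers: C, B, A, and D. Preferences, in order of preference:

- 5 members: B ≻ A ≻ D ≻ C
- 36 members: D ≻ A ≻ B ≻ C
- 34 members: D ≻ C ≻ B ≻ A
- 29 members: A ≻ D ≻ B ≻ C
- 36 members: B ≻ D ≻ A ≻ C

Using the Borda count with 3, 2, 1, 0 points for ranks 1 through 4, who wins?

D

C: 5·0 + 36·0 + 34·2 + 29·0 + 36·0 = 68
B: 5·3 + 36·1 + 34·1 + 29·1 + 36·3 = 222
A: 5·2 + 36·2 + 34·0 + 29·3 + 36·1 = 205
D: 5·1 + 36·3 + 34·3 + 29·2 + 36·2 = 345
D has the highest Borda score (345).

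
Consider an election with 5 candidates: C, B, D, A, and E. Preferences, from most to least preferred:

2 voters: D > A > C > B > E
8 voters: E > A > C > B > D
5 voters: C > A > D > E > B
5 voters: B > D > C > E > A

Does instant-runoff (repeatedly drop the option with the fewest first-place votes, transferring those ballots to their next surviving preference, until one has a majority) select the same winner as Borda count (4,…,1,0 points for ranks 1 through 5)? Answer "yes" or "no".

yes

Instant-runoff — R1 C 5, B 5, D 2, A 0, E 8 (A out); R2 C 5, B 5, D 2, E 8 (D out); R3 C 7, B 5, E 8 (B out); R4 C 12, E 8 (C winner). Winner: C.
Borda — scores: C 50, B 30, D 33, A 45, E 42. Winner: C.
The two methods agree.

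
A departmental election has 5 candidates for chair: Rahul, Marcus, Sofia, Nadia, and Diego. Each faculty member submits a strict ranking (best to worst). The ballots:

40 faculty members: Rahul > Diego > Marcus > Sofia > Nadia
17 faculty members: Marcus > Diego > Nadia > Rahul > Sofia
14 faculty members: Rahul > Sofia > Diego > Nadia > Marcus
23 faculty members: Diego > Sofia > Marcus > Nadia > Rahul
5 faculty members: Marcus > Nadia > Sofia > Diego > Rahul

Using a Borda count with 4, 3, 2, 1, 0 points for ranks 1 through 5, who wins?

Diego

Rahul: 40·4 + 17·1 + 14·4 + 23·0 + 5·0 = 233
Marcus: 40·2 + 17·4 + 14·0 + 23·2 + 5·4 = 214
Sofia: 40·1 + 17·0 + 14·3 + 23·3 + 5·2 = 161
Nadia: 40·0 + 17·2 + 14·1 + 23·1 + 5·3 = 86
Diego: 40·3 + 17·3 + 14·2 + 23·4 + 5·1 = 296
Diego has the highest Borda score (296).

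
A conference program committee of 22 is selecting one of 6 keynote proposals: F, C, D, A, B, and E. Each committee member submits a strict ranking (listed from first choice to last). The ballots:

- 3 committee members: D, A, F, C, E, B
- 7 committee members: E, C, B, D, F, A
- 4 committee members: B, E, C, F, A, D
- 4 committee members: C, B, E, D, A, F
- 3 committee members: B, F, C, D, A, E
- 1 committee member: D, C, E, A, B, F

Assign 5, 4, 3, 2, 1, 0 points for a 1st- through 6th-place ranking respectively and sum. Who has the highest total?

C

F: 3·3 + 7·1 + 4·2 + 4·0 + 3·4 + 1·0 = 36
C: 3·2 + 7·4 + 4·3 + 4·5 + 3·3 + 1·4 = 79
D: 3·5 + 7·2 + 4·0 + 4·2 + 3·2 + 1·5 = 48
A: 3·4 + 7·0 + 4·1 + 4·1 + 3·1 + 1·2 = 25
B: 3·0 + 7·3 + 4·5 + 4·4 + 3·5 + 1·1 = 73
E: 3·1 + 7·5 + 4·4 + 4·3 + 3·0 + 1·3 = 69
C has the highest Borda score (79).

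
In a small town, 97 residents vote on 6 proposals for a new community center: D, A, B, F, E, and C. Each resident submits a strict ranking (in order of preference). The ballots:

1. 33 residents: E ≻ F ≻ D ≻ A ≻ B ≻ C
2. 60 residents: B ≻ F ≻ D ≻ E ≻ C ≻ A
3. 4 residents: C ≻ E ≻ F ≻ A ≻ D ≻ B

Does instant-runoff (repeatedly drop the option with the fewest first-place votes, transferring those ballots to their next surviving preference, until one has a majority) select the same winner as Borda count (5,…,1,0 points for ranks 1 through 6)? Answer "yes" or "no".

no

Instant-runoff — R1 D 0, A 0, B 60, F 0, E 33, C 4 (B winner). Winner: B.
Borda — scores: D 283, A 74, B 333, F 384, E 301, C 80. Winner: F.
The two methods disagree.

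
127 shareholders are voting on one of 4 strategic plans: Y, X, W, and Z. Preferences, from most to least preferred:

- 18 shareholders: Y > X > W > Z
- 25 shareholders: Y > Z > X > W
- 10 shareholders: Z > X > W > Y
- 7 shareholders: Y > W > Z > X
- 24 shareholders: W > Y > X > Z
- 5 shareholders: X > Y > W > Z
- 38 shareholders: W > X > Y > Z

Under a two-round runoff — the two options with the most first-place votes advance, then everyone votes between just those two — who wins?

W

Round 1 first-place votes: Y 50, X 5, W 62, Z 10.
W and Y advance.
Runoff: W is preferred to Y by 72 voters; Y by 55.
W wins the runoff.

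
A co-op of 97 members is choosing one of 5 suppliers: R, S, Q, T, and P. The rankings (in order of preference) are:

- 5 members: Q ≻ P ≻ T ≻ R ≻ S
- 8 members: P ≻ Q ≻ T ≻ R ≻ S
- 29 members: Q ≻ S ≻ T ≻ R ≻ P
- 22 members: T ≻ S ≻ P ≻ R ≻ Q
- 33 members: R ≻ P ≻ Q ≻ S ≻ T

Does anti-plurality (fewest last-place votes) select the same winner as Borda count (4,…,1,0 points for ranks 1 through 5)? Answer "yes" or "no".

Anti-plurality — last-place votes: R 0, S 13, Q 22, T 33, P 29. Winner: R.
Borda — scores: R 196, S 186, Q 226, T 172, P 190. Winner: Q.
The two methods disagree.

no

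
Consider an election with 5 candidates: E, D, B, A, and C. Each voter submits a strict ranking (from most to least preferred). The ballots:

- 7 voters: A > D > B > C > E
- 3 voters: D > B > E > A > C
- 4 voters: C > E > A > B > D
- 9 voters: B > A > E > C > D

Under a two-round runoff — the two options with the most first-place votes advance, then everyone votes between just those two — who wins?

B

Round 1 first-place votes: E 0, D 3, B 9, A 7, C 4.
B and A advance.
Runoff: B is preferred to A by 12 voters; A by 11.
B wins the runoff.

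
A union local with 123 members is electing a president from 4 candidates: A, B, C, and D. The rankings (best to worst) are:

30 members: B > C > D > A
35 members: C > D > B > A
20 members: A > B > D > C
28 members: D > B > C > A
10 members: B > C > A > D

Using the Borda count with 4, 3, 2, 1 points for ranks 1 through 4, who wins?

A: 30·1 + 35·1 + 20·4 + 28·1 + 10·2 = 193
B: 30·4 + 35·2 + 20·3 + 28·3 + 10·4 = 374
C: 30·3 + 35·4 + 20·1 + 28·2 + 10·3 = 336
D: 30·2 + 35·3 + 20·2 + 28·4 + 10·1 = 327
B has the highest Borda score (374).

B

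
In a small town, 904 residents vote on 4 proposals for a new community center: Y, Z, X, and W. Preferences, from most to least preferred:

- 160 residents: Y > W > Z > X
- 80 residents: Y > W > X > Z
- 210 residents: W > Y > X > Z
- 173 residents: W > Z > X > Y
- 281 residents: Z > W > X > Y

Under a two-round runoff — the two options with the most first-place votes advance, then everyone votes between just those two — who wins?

W

Round 1 first-place votes: Y 240, Z 281, X 0, W 383.
W and Z advance.
Runoff: W is preferred to Z by 623 voters; Z by 281.
W wins the runoff.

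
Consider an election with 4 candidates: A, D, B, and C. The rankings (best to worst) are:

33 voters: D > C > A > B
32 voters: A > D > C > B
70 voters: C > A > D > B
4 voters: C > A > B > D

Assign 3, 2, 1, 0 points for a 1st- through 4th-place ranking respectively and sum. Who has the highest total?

A: 33·1 + 32·3 + 70·2 + 4·2 = 277
D: 33·3 + 32·2 + 70·1 + 4·0 = 233
B: 33·0 + 32·0 + 70·0 + 4·1 = 4
C: 33·2 + 32·1 + 70·3 + 4·3 = 320
C has the highest Borda score (320).

C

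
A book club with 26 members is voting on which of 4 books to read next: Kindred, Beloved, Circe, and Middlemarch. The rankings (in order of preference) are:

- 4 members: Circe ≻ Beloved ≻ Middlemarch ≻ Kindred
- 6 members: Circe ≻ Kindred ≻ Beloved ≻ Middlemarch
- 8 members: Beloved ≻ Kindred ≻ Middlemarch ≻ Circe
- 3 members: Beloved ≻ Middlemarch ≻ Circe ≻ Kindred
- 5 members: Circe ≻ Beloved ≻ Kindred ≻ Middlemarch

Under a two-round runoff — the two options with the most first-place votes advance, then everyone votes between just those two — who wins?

Round 1 first-place votes: Kindred 0, Beloved 11, Circe 15, Middlemarch 0.
Circe and Beloved advance.
Runoff: Circe is preferred to Beloved by 15 voters; Beloved by 11.
Circe wins the runoff.

Circe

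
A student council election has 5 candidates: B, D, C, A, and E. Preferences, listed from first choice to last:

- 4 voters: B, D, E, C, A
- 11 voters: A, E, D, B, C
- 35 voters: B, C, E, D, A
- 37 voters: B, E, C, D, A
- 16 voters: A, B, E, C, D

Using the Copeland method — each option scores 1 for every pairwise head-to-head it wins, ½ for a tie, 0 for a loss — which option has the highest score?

B: beats D, C, A, and E → score 4.
D: beats A; loses to B, C, and E → score 1.
C: beats D and A; loses to B and E → score 2.
A: loses to B, D, C, and E → score 0.
E: beats D, C, and A; loses to B → score 3.
B has the best pairwise record.

B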